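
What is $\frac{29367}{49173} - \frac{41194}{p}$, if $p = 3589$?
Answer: $- \frac{17299409}{1589927} \approx -10.881$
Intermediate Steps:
$\frac{29367}{49173} - \frac{41194}{p} = \frac{29367}{49173} - \frac{41194}{3589} = 29367 \cdot \frac{1}{49173} - \frac{41194}{3589} = \frac{9789}{16391} - \frac{41194}{3589} = - \frac{17299409}{1589927}$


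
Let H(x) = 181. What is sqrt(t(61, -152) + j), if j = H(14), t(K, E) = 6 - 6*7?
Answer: sqrt(145) ≈ 12.042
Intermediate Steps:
t(K, E) = -36 (t(K, E) = 6 - 42 = -36)
j = 181
sqrt(t(61, -152) + j) = sqrt(-36 + 181) = sqrt(145)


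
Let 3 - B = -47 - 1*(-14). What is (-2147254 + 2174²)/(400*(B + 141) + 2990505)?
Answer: 286558/340145 ≈ 0.84246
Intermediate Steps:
B = 36 (B = 3 - (-47 - 1*(-14)) = 3 - (-47 + 14) = 3 - 1*(-33) = 3 + 33 = 36)
(-2147254 + 2174²)/(400*(B + 141) + 2990505) = (-2147254 + 2174²)/(400*(36 + 141) + 2990505) = (-2147254 + 4726276)/(400*177 + 2990505) = 2579022/(70800 + 2990505) = 2579022/3061305 = 2579022*(1/3061305) = 286558/340145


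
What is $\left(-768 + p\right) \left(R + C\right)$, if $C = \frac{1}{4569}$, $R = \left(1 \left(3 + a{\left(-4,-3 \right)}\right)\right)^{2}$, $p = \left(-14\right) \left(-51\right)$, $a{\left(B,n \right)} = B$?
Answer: $- \frac{82260}{1523} \approx -54.012$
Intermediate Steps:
$p = 714$
$R = 1$ ($R = \left(1 \left(3 - 4\right)\right)^{2} = \left(1 \left(-1\right)\right)^{2} = \left(-1\right)^{2} = 1$)
$C = \frac{1}{4569} \approx 0.00021887$
$\left(-768 + p\right) \left(R + C\right) = \left(-768 + 714\right) \left(1 + \frac{1}{4569}\right) = \left(-54\right) \frac{4570}{4569} = - \frac{82260}{1523}$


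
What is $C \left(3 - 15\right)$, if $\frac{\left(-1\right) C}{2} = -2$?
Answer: $-48$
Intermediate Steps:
$C = 4$ ($C = \left(-2\right) \left(-2\right) = 4$)
$C \left(3 - 15\right) = 4 \left(3 - 15\right) = 4 \left(-12\right) = -48$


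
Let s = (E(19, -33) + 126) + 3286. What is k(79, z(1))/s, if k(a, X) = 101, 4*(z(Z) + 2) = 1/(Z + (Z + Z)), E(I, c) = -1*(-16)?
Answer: 101/3428 ≈ 0.029463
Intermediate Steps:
E(I, c) = 16
z(Z) = -2 + 1/(12*Z) (z(Z) = -2 + 1/(4*(Z + (Z + Z))) = -2 + 1/(4*(Z + 2*Z)) = -2 + 1/(4*((3*Z))) = -2 + (1/(3*Z))/4 = -2 + 1/(12*Z))
s = 3428 (s = (16 + 126) + 3286 = 142 + 3286 = 3428)
k(79, z(1))/s = 101/3428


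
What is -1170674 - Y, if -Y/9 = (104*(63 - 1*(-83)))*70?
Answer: 8395246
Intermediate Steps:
Y = -9565920 (Y = -9*104*(63 - 1*(-83))*70 = -9*104*(63 + 83)*70 = -9*104*146*70 = -136656*70 = -9*1062880 = -9565920)
-1170674 - Y = -1170674 - 1*(-9565920) = -1170674 + 9565920 = 8395246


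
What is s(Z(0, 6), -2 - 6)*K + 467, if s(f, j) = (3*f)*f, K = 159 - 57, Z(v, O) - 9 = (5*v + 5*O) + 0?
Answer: 465893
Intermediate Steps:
Z(v, O) = 9 + 5*O + 5*v (Z(v, O) = 9 + ((5*v + 5*O) + 0) = 9 + ((5*O + 5*v) + 0) = 9 + (5*O + 5*v) = 9 + 5*O + 5*v)
K = 102
s(f, j) = 3*f²
s(Z(0, 6), -2 - 6)*K + 467 = (3*(9 + 5*6 + 5*0)²)*102 + 467 = (3*(9 + 30 + 0)²)*102 + 467 = (3*39²)*102 + 467 = (3*1521)*102 + 467 = 4563*102 + 467 = 465426 + 467 = 465893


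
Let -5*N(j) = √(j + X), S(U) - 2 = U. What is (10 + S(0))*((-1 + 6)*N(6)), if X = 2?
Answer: -24*√2 ≈ -33.941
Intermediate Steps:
S(U) = 2 + U
N(j) = -√(2 + j)/5 (N(j) = -√(j + 2)/5 = -√(2 + j)/5)
(10 + S(0))*((-1 + 6)*N(6)) = (10 + (2 + 0))*((-1 + 6)*(-√(2 + 6)/5)) = (10 + 2)*(5*(-2*√2/5)) = 12*(5*(-2*√2/5)) = 12*(-2*√2) = -24*√2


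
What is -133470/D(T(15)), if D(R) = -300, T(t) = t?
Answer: 4449/10 ≈ 444.90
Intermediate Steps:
-133470/D(T(15)) = -133470/(-300) = -133470*(-1/300) = 4449/10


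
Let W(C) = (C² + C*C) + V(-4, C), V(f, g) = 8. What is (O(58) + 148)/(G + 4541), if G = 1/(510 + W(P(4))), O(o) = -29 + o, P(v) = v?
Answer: 32450/832517 ≈ 0.038978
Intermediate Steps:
W(C) = 8 + 2*C² (W(C) = (C² + C*C) + 8 = (C² + C²) + 8 = 2*C² + 8 = 8 + 2*C²)
G = 1/550 (G = 1/(510 + (8 + 2*4²)) = 1/(510 + (8 + 2*16)) = 1/(510 + (8 + 32)) = 1/(510 + 40) = 1/550 ≈ 0.0018182)
(O(58) + 148)/(G + 4541) = ((-29 + 58) + 148)/(1/550 + 4541) = (29 + 148)/(2497551/550) = 177*(550/2497551) = 32450/832517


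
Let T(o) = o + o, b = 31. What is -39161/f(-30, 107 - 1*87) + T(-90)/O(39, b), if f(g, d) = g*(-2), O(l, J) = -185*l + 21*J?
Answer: -21420167/32820 ≈ -652.66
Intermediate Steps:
T(o) = 2*o
f(g, d) = -2*g
-39161/f(-30, 107 - 1*87) + T(-90)/O(39, b) = -39161/((-2*(-30))) + (2*(-90))/(-185*39 + 21*31) = -39161/60 - 180/(-7215 + 651) = -39161*1/60 - 180/(-6564) = -39161/60 - 180*(-1/6564) = -39161/60 + 15/547 = -21420167/32820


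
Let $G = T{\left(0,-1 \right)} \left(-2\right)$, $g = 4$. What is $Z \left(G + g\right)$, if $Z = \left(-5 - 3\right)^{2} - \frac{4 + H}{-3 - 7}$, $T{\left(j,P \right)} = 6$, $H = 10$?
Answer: $- \frac{2616}{5} \approx -523.2$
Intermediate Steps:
$G = -12$ ($G = 6 \left(-2\right) = -12$)
$Z = \frac{327}{5}$ ($Z = \left(-5 - 3\right)^{2} - \frac{4 + 10}{-3 - 7} = \left(-8\right)^{2} - \frac{14}{-10} = 64 - 14 \left(- \frac{1}{10}\right) = 64 - - \frac{7}{5} = 64 + \frac{7}{5} = \frac{327}{5} \approx 65.4$)
$Z \left(G + g\right) = \frac{327 \left(-12 + 4\right)}{5} = \frac{327}{5} \left(-8\right) = - \frac{2616}{5}$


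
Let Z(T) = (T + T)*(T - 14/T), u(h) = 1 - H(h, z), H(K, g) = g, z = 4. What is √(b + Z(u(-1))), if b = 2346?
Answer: 4*√146 ≈ 48.332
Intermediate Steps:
u(h) = -3 (u(h) = 1 - 1*4 = 1 - 4 = -3)
Z(T) = 2*T*(T - 14/T) (Z(T) = (2*T)*(T - 14/T) = 2*T*(T - 14/T))
√(b + Z(u(-1))) = √(2346 + (-28 + 2*(-3)²)) = √(2346 + (-28 + 2*9)) = √(2346 + (-28 + 18)) = √(2346 - 10) = √2336 = 4*√146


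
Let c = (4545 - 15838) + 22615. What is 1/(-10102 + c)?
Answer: 1/1220 ≈ 0.00081967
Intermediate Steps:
c = 11322 (c = -11293 + 22615 = 11322)
1/(-10102 + c) = 1/(-10102 + 11322) = 1/1220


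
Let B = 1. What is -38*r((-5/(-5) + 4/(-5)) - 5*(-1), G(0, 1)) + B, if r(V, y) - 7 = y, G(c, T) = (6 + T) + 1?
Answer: -569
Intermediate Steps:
G(c, T) = 7 + T
r(V, y) = 7 + y
-38*r((-5/(-5) + 4/(-5)) - 5*(-1), G(0, 1)) + B = -38*(7 + (7 + 1)) + 1 = -38*(7 + 8) + 1 = -38*15 + 1 = -570 + 1 = -569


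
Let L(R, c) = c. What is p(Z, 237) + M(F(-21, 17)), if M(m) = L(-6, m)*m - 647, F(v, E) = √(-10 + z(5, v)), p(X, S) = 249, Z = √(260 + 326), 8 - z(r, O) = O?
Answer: -379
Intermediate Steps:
z(r, O) = 8 - O
Z = √586 ≈ 24.207
F(v, E) = √(-2 - v) (F(v, E) = √(-10 + (8 - v)) = √(-2 - v))
M(m) = -647 + m² (M(m) = m*m - 647 = m² - 647 = -647 + m²)
p(Z, 237) + M(F(-21, 17)) = 249 + (-647 + (√(-2 - 1*(-21)))²) = 249 + (-647 + (√(-2 + 21))²) = 249 + (-647 + (√19)²) = 249 + (-647 + 19) = 249 - 628 = -379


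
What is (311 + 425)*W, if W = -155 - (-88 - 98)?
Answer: 22816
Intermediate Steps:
W = 31 (W = -155 - 1*(-186) = -155 + 186 = 31)
(311 + 425)*W = (311 + 425)*31 = 736*31 = 22816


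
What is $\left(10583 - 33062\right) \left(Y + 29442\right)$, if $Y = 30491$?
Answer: $-1347233907$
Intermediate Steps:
$\left(10583 - 33062\right) \left(Y + 29442\right) = \left(10583 - 33062\right) \left(30491 + 29442\right) = \left(-22479\right) 59933 = -1347233907$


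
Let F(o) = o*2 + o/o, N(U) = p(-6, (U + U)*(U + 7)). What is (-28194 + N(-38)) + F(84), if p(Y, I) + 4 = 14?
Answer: -28015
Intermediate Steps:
p(Y, I) = 10 (p(Y, I) = -4 + 14 = 10)
N(U) = 10
F(o) = 1 + 2*o (F(o) = 2*o + 1 = 1 + 2*o)
(-28194 + N(-38)) + F(84) = (-28194 + 10) + (1 + 2*84) = -28184 + (1 + 168) = -28184 + 169 = -28015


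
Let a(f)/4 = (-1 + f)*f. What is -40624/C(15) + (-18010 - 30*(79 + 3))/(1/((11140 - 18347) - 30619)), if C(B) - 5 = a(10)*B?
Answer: 4185081838476/5405 ≈ 7.7430e+8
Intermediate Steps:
a(f) = 4*f*(-1 + f) (a(f) = 4*((-1 + f)*f) = 4*(f*(-1 + f)) = 4*f*(-1 + f))
C(B) = 5 + 360*B (C(B) = 5 + (4*10*(-1 + 10))*B = 5 + (4*10*9)*B = 5 + 360*B)
-40624/C(15) + (-18010 - 30*(79 + 3))/(1/((11140 - 18347) - 30619)) = -40624/(5 + 360*15) + (-18010 - 30*(79 + 3))/(1/((11140 - 18347) - 30619)) = -40624/(5 + 5400) + (-18010 - 30*82)/(1/(-7207 - 30619)) = -40624/5405 + (-18010 - 1*2460)/(1/(-37826)) = -40624*1/5405 + (-18010 - 2460)/(-1/37826) = -40624/5405 - 20470*(-37826) = -40624/5405 + 774298220 = 4185081838476/5405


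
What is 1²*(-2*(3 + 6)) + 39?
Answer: 21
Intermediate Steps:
1²*(-2*(3 + 6)) + 39 = 1*(-2*9) + 39 = 1*(-18) + 39 = -18 + 39 = 21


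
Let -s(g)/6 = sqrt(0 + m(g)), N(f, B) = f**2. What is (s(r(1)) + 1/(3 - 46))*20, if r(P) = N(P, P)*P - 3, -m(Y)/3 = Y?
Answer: -20/43 - 120*sqrt(6) ≈ -294.40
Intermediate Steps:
m(Y) = -3*Y
r(P) = -3 + P**3 (r(P) = P**2*P - 3 = P**3 - 3 = -3 + P**3)
s(g) = -6*sqrt(3)*sqrt(-g) (s(g) = -6*sqrt(0 - 3*g) = -6*sqrt(3)*sqrt(-g))
(s(r(1)) + 1/(3 - 46))*20 = (-6*sqrt(3)*sqrt(-(-3 + 1**3)) + 1/(3 - 46))*20 = (-6*sqrt(3)*sqrt(-(-3 + 1)) + 1/(-43))*20 = (-6*sqrt(3)*sqrt(-1*(-2)) - 1/43)*20 = (-6*sqrt(3)*sqrt(2) - 1/43)*20 = (-6*sqrt(6) - 1/43)*20 = (-1/43 - 6*sqrt(6))*20 = -20/43 - 120*sqrt(6)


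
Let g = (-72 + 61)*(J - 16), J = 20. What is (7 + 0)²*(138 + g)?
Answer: 4606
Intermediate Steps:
g = -44 (g = (-72 + 61)*(20 - 16) = -11*4 = -44)
(7 + 0)²*(138 + g) = (7 + 0)²*(138 - 44) = 7²*94 = 49*94 = 4606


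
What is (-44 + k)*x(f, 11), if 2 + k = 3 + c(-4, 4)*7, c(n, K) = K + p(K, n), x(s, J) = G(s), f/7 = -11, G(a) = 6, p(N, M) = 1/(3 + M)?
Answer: -132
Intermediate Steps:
f = -77 (f = 7*(-11) = -77)
x(s, J) = 6
c(n, K) = K + 1/(3 + n)
k = 22 (k = -2 + (3 + ((1 + 4*(3 - 4))/(3 - 4))*7) = -2 + (3 + ((1 + 4*(-1))/(-1))*7) = -2 + (3 - (1 - 4)*7) = -2 + (3 - 1*(-3)*7) = -2 + (3 + 3*7) = -2 + (3 + 21) = -2 + 24 = 22)
(-44 + k)*x(f, 11) = (-44 + 22)*6 = -22*6 = -132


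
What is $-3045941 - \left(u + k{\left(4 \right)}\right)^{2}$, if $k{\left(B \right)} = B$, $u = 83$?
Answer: $-3053510$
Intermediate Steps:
$-3045941 - \left(u + k{\left(4 \right)}\right)^{2} = -3045941 - \left(83 + 4\right)^{2} = -3045941 - 87^{2} = -3045941 - 7569 = -3053510$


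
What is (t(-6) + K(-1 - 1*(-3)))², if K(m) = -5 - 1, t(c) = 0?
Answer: 36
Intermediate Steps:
K(m) = -6
(t(-6) + K(-1 - 1*(-3)))² = (0 - 6)² = (-6)² = 36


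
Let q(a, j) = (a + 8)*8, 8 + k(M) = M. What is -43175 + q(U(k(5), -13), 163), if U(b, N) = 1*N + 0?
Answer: -43215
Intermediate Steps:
k(M) = -8 + M
U(b, N) = N (U(b, N) = N + 0 = N)
q(a, j) = 64 + 8*a (q(a, j) = (8 + a)*8 = 64 + 8*a)
-43175 + q(U(k(5), -13), 163) = -43175 + (64 + 8*(-13)) = -43175 + (64 - 104) = -43175 - 40 = -43215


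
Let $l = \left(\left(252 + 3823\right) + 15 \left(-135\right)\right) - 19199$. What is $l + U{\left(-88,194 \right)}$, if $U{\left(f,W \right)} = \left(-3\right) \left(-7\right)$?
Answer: $-17128$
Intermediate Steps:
$U{\left(f,W \right)} = 21$
$l = -17149$ ($l = \left(4075 - 2025\right) - 19199 = 2050 - 19199 = -17149$)
$l + U{\left(-88,194 \right)} = -17149 + 21 = -17128$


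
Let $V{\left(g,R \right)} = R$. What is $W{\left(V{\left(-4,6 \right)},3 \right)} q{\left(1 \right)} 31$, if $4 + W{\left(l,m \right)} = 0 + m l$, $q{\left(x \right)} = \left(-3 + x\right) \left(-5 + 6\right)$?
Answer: $-868$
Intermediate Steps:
$q{\left(x \right)} = -3 + x$ ($q{\left(x \right)} = \left(-3 + x\right) 1 = -3 + x$)
$W{\left(l,m \right)} = -4 + l m$ ($W{\left(l,m \right)} = -4 + \left(0 + m l\right) = -4 + \left(0 + l m\right) = -4 + l m$)
$W{\left(V{\left(-4,6 \right)},3 \right)} q{\left(1 \right)} 31 = \left(-4 + 6 \cdot 3\right) \left(-3 + 1\right) 31 = \left(-4 + 18\right) \left(-2\right) 31 = 14 \left(-2\right) 31 = \left(-28\right) 31 = -868$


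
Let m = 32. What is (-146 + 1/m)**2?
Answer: 21818241/1024 ≈ 21307.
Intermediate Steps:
(-146 + 1/m)**2 = (-146 + 1/32)**2 = (-4671/32)**2 = 21818241/1024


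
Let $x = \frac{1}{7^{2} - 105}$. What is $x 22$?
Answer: $- \frac{11}{28} \approx -0.39286$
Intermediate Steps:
$x = - \frac{1}{56}$ ($x = \frac{1}{49 - 105} = \frac{1}{-56} = - \frac{1}{56} \approx -0.017857$)
$x 22 = \left(- \frac{1}{56}\right) 22 = - \frac{11}{28}$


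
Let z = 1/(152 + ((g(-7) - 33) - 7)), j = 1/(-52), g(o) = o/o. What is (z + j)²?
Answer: 3721/34527376 ≈ 0.00010777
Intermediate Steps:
g(o) = 1
j = -1/52 ≈ -0.019231
z = 1/113 (z = 1/(152 + ((1 - 33) - 7)) = 1/(152 + (-32 - 7)) = 1/(152 - 39) = 1/113 ≈ 0.0088496)
(z + j)² = (1/113 - 1/52)² = (-61/5876)² = 3721/34527376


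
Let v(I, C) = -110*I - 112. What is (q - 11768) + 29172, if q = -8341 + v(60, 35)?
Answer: 2351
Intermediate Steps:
v(I, C) = -112 - 110*I
q = -15053 (q = -8341 + (-112 - 110*60) = -8341 + (-112 - 6600) = -8341 - 6712 = -15053)
(q - 11768) + 29172 = (-15053 - 11768) + 29172 = -26821 + 29172 = 2351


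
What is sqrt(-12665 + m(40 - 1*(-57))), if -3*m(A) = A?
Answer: 2*I*sqrt(28569)/3 ≈ 112.68*I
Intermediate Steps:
m(A) = -A/3
sqrt(-12665 + m(40 - 1*(-57))) = sqrt(-12665 - (40 - 1*(-57))/3) = sqrt(-12665 - (40 + 57)/3) = sqrt(-12665 - 1/3*97) = sqrt(-12665 - 97/3) = sqrt(-38092/3) = 2*I*sqrt(28569)/3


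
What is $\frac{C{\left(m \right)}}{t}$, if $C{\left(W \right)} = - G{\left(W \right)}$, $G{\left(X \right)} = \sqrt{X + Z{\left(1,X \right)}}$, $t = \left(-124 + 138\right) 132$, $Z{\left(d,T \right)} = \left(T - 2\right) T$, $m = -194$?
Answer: $- \frac{\sqrt{37830}}{1848} \approx -0.10525$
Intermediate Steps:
$Z{\left(d,T \right)} = T \left(-2 + T\right)$ ($Z{\left(d,T \right)} = \left(-2 + T\right) T = T \left(-2 + T\right)$)
$t = 1848$ ($t = 14 \cdot 132 = 1848$)
$G{\left(X \right)} = \sqrt{X + X \left(-2 + X\right)}$
$C{\left(W \right)} = - \sqrt{W \left(-1 + W\right)}$
$\frac{C{\left(m \right)}}{t} = \frac{\left(-1\right) \sqrt{- 194 \left(-1 - 194\right)}}{1848} = - \sqrt{\left(-194\right) \left(-195\right)} \frac{1}{1848} = - \sqrt{37830} \cdot \frac{1}{1848} = - \frac{\sqrt{37830}}{1848}$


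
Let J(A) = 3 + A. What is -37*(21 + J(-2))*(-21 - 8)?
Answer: 23606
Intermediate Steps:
-37*(21 + J(-2))*(-21 - 8) = -37*(21 + (3 - 2))*(-21 - 8) = -37*(21 + 1)*(-29) = -814*(-29) = -37*(-638) = 23606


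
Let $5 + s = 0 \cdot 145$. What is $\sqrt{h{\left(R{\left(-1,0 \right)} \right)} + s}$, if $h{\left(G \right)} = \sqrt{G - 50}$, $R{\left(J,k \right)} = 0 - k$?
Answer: $\sqrt{-5 + 5 i \sqrt{2}} \approx 1.3528 + 2.6134 i$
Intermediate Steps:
$s = -5$ ($s = -5 + 0 \cdot 145 = -5 + 0 = -5$)
$R{\left(J,k \right)} = - k$
$h{\left(G \right)} = \sqrt{-50 + G}$
$\sqrt{h{\left(R{\left(-1,0 \right)} \right)} + s} = \sqrt{\sqrt{-50 - 0} - 5} = \sqrt{\sqrt{-50 + 0} - 5} = \sqrt{\sqrt{-50} - 5} = \sqrt{5 i \sqrt{2} - 5} = \sqrt{-5 + 5 i \sqrt{2}}$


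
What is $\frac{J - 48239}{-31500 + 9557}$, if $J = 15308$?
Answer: $\frac{32931}{21943} \approx 1.5008$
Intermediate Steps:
$\frac{J - 48239}{-31500 + 9557} = \frac{15308 - 48239}{-31500 + 9557} = - \frac{32931}{-21943} = \left(-32931\right) \left(- \frac{1}{21943}\right) = \frac{32931}{21943}$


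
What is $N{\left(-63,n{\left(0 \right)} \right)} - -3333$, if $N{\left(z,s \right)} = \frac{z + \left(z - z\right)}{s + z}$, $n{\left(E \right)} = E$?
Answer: $3334$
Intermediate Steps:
$N{\left(z,s \right)} = \frac{z}{s + z}$ ($N{\left(z,s \right)} = \frac{z + 0}{s + z} = \frac{z}{s + z}$)
$N{\left(-63,n{\left(0 \right)} \right)} - -3333 = - \frac{63}{0 - 63} - -3333 = - \frac{63}{-63} + 3333 = \left(-63\right) \left(- \frac{1}{63}\right) + 3333 = 1 + 3333 = 3334$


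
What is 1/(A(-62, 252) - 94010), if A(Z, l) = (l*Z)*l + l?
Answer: -1/4031006 ≈ -2.4808e-7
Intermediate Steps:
A(Z, l) = l + Z*l² (A(Z, l) = (Z*l)*l + l = Z*l² + l = l + Z*l²)
1/(A(-62, 252) - 94010) = 1/(252*(1 - 62*252) - 94010) = 1/(252*(1 - 15624) - 94010) = 1/(252*(-15623) - 94010) = 1/(-3936996 - 94010) = 1/(-4031006) = -1/4031006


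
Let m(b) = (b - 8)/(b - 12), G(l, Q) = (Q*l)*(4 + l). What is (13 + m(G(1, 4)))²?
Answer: 841/4 ≈ 210.25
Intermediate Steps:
G(l, Q) = Q*l*(4 + l)
m(b) = (-8 + b)/(-12 + b)
(13 + m(G(1, 4)))² = (13 + (-8 + 4*1*(4 + 1))/(-12 + 4*1*(4 + 1)))² = (13 + (-8 + 4*1*5)/(-12 + 4*1*5))² = (13 + (-8 + 20)/(-12 + 20))² = (13 + 12/8)² = (13 + (⅛)*12)² = (13 + 3/2)² = (29/2)² = 841/4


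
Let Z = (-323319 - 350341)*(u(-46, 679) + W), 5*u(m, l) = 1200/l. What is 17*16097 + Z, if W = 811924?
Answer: -371386306000089/679 ≈ -5.4696e+11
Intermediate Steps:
u(m, l) = 240/l (u(m, l) = (1200/l)/5 = 240/l)
Z = -371386491807760/679 (Z = (-323319 - 350341)*(240/679 + 811924) = -673660*(240*(1/679) + 811924) = -673660*(240/679 + 811924) = -673660*551296636/679 = -371386491807760/679 ≈ -5.4696e+11)
17*16097 + Z = 17*16097 - 371386491807760/679 = 273649 - 371386491807760/679 = -371386306000089/679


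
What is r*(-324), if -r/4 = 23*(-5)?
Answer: -149040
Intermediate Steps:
r = 460 (r = -92*(-5) = -4*(-115) = 460)
r*(-324) = 460*(-324) = -149040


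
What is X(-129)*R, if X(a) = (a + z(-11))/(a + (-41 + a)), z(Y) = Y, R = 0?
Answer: 0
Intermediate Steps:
X(a) = (-11 + a)/(-41 + 2*a) (X(a) = (a - 11)/(a + (-41 + a)) = (-11 + a)/(-41 + 2*a))
X(-129)*R = ((-11 - 129)/(-41 + 2*(-129)))*0 = (-140/(-41 - 258))*0 = (-140/(-299))*0 = -1/299*(-140)*0 = (140/299)*0 = 0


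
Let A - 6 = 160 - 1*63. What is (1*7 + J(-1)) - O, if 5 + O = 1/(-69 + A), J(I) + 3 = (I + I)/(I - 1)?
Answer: 339/34 ≈ 9.9706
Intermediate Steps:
A = 103 (A = 6 + (160 - 1*63) = 6 + (160 - 63) = 6 + 97 = 103)
J(I) = -3 + 2*I/(-1 + I) (J(I) = -3 + (I + I)/(I - 1) = -3 + (2*I)/(-1 + I) = -3 + 2*I/(-1 + I))
O = -169/34 (O = -5 + 1/(-69 + 103) = -5 + 1/34 = -169/34 ≈ -4.9706)
(1*7 + J(-1)) - O = (1*7 + (3 - 1*(-1))/(-1 - 1)) - 1*(-169/34) = (7 + (3 + 1)/(-2)) + 169/34 = (7 - ½*4) + 169/34 = (7 - 2) + 169/34 = 5 + 169/34 = 339/34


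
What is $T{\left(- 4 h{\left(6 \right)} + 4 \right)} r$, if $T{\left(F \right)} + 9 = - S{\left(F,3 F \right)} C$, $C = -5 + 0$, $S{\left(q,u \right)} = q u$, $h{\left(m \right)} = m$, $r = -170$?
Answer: $-1018470$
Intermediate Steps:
$C = -5$
$T{\left(F \right)} = -9 + 15 F^{2}$ ($T{\left(F \right)} = -9 + - F 3 F \left(-5\right) = -9 + - 3 F^{2} \left(-5\right) = -9 + 15 F^{2}$)
$T{\left(- 4 h{\left(6 \right)} + 4 \right)} r = \left(-9 + 15 \left(\left(-4\right) 6 + 4\right)^{2}\right) \left(-170\right) = \left(-9 + 15 \left(-24 + 4\right)^{2}\right) \left(-170\right) = \left(-9 + 15 \left(-20\right)^{2}\right) \left(-170\right) = \left(-9 + 15 \cdot 400\right) \left(-170\right) = \left(-9 + 6000\right) \left(-170\right) = 5991 \left(-170\right) = -1018470$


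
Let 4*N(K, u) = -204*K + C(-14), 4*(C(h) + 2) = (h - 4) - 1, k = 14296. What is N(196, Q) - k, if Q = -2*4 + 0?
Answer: -388699/16 ≈ -24294.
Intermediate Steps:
Q = -8 (Q = -8 + 0 = -8)
C(h) = -13/4 + h/4 (C(h) = -2 + ((h - 4) - 1)/4 = -2 + ((-4 + h) - 1)/4 = -2 + (-5 + h)/4 = -2 + (-5/4 + h/4) = -13/4 + h/4)
N(K, u) = -27/16 - 51*K (N(K, u) = (-204*K + (-13/4 + (¼)*(-14)))/4 = (-204*K + (-13/4 - 7/2))/4 = (-204*K - 27/4)/4 = (-27/4 - 204*K)/4 = -27/16 - 51*K)
N(196, Q) - k = (-27/16 - 51*196) - 1*14296 = (-27/16 - 9996) - 14296 = -159963/16 - 14296 = -388699/16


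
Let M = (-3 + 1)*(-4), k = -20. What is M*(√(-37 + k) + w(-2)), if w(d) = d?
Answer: -16 + 8*I*√57 ≈ -16.0 + 60.399*I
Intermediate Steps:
M = 8 (M = -2*(-4) = 8)
M*(√(-37 + k) + w(-2)) = 8*(√(-37 - 20) - 2) = 8*(√(-57) - 2) = 8*(I*√57 - 2) = 8*(-2 + I*√57) = -16 + 8*I*√57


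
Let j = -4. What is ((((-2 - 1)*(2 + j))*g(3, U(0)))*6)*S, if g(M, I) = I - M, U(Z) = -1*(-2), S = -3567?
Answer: 128412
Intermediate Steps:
U(Z) = 2
((((-2 - 1)*(2 + j))*g(3, U(0)))*6)*S = ((((-2 - 1)*(2 - 4))*(2 - 1*3))*6)*(-3567) = (((-3*(-2))*(2 - 3))*6)*(-3567) = ((6*(-1))*6)*(-3567) = -6*6*(-3567) = -36*(-3567) = 128412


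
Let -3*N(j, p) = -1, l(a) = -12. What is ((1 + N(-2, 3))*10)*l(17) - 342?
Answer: -502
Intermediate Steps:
N(j, p) = ⅓ (N(j, p) = -⅓*(-1) = ⅓)
((1 + N(-2, 3))*10)*l(17) - 342 = ((1 + ⅓)*10)*(-12) - 342 = ((4/3)*10)*(-12) - 342 = (40/3)*(-12) - 342 = -160 - 342 = -502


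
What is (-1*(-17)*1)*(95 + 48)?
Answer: 2431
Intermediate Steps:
(-1*(-17)*1)*(95 + 48) = (17*1)*143 = 17*143 = 2431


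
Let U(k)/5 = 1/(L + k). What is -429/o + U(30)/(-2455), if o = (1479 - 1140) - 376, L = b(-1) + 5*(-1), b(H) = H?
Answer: 5055299/436008 ≈ 11.595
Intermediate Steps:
L = -6 (L = -1 + 5*(-1) = -1 - 5 = -6)
o = -37 (o = 339 - 376 = -37)
U(k) = 5/(-6 + k)
-429/o + U(30)/(-2455) = -429/(-37) + (5/(-6 + 30))/(-2455) = -429*(-1/37) + (5/24)*(-1/2455) = 429/37 + (5*(1/24))*(-1/2455) = 429/37 + (5/24)*(-1/2455) = 429/37 - 1/11784 = 5055299/436008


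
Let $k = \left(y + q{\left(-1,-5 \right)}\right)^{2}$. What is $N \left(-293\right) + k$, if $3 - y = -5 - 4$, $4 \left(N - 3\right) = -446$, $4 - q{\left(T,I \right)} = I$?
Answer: $\frac{64463}{2} \approx 32232.0$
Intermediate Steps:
$q{\left(T,I \right)} = 4 - I$
$N = - \frac{217}{2}$ ($N = 3 + \frac{1}{4} \left(-446\right) = 3 - \frac{223}{2} = - \frac{217}{2} \approx -108.5$)
$y = 12$ ($y = 3 - \left(-5 - 4\right) = 3 - -9 = 3 + 9 = 12$)
$k = 441$ ($k = \left(12 + \left(4 - -5\right)\right)^{2} = \left(12 + \left(4 + 5\right)\right)^{2} = \left(12 + 9\right)^{2} = 21^{2} = 441$)
$N \left(-293\right) + k = \left(- \frac{217}{2}\right) \left(-293\right) + 441 = \frac{63581}{2} + 441 = \frac{64463}{2}$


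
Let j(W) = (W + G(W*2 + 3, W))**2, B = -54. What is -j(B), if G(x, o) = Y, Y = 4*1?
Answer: -2500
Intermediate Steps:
Y = 4
G(x, o) = 4
j(W) = (4 + W)**2 (j(W) = (W + 4)**2 = (4 + W)**2)
-j(B) = -(4 - 54)**2 = -1*(-50)**2 = -1*2500 = -2500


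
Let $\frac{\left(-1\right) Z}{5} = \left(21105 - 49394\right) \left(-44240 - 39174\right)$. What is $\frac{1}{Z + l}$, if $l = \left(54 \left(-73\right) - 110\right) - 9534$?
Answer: $- \frac{1}{11798506816} \approx -8.4757 \cdot 10^{-11}$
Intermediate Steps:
$Z = -11798493230$ ($Z = - 5 \left(21105 - 49394\right) \left(-44240 - 39174\right) = - 5 \left(\left(-28289\right) \left(-83414\right)\right) = \left(-5\right) 2359698646 = -11798493230$)
$l = -13586$ ($l = \left(-3942 - 110\right) - 9534 = -4052 - 9534 = -13586$)
$\frac{1}{Z + l} = \frac{1}{-11798493230 - 13586} = \frac{1}{-11798506816} = - \frac{1}{11798506816}$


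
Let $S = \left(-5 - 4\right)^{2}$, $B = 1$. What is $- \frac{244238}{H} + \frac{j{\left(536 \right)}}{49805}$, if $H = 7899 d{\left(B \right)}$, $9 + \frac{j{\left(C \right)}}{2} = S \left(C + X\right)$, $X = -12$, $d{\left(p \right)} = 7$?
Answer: $- \frac{213473048}{78681939} \approx -2.7131$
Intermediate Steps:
$S = 81$ ($S = \left(-9\right)^{2} = 81$)
$j{\left(C \right)} = -1962 + 162 C$ ($j{\left(C \right)} = -18 + 2 \cdot 81 \left(C - 12\right) = -18 + 2 \cdot 81 \left(-12 + C\right) = -18 + 2 \left(-972 + 81 C\right) = -18 + \left(-1944 + 162 C\right) = -1962 + 162 C$)
$H = 55293$ ($H = 7899 \cdot 7 = 55293$)
$- \frac{244238}{H} + \frac{j{\left(536 \right)}}{49805} = - \frac{244238}{55293} + \frac{-1962 + 162 \cdot 536}{49805} = \left(-244238\right) \frac{1}{55293} + \left(-1962 + 86832\right) \frac{1}{49805} = - \frac{244238}{55293} + 84870 \cdot \frac{1}{49805} = - \frac{244238}{55293} + \frac{16974}{9961} = - \frac{213473048}{78681939}$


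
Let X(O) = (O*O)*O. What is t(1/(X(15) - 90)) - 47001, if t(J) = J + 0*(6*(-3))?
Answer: -154398284/3285 ≈ -47001.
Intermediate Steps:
X(O) = O**3 (X(O) = O**2*O = O**3)
t(J) = J (t(J) = J + 0*(-18) = J + 0 = J)
t(1/(X(15) - 90)) - 47001 = 1/(15**3 - 90) - 47001 = 1/(3375 - 90) - 47001 = 1/3285 - 47001 = -154398284/3285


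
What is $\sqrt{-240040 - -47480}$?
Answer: $4 i \sqrt{12035} \approx 438.82 i$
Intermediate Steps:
$\sqrt{-240040 - -47480} = \sqrt{-240040 + \left(-130 + 47610\right)} = \sqrt{-240040 + 47480} = \sqrt{-192560} = 4 i \sqrt{12035}$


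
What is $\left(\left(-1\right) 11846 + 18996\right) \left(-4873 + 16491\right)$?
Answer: $83068700$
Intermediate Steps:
$\left(\left(-1\right) 11846 + 18996\right) \left(-4873 + 16491\right) = \left(-11846 + 18996\right) 11618 = 7150 \cdot 11618 = 83068700$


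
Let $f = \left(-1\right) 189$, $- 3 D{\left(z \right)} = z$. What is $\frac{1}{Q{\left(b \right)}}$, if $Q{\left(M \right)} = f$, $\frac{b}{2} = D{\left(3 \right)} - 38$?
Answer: $- \frac{1}{189} \approx -0.005291$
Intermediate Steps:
$D{\left(z \right)} = - \frac{z}{3}$
$f = -189$
$b = -78$ ($b = 2 \left(\left(- \frac{1}{3}\right) 3 - 38\right) = 2 \left(-1 - 38\right) = 2 \left(-39\right) = -78$)
$Q{\left(M \right)} = -189$
$\frac{1}{Q{\left(b \right)}} = \frac{1}{-189} = - \frac{1}{189}$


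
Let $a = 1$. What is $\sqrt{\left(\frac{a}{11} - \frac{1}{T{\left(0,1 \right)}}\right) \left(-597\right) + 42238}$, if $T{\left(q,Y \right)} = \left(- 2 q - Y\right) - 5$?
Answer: $\frac{\sqrt{20368766}}{22} \approx 205.14$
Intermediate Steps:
$T{\left(q,Y \right)} = -5 - Y - 2 q$ ($T{\left(q,Y \right)} = \left(- Y - 2 q\right) - 5 = -5 - Y - 2 q$)
$\sqrt{\left(\frac{a}{11} - \frac{1}{T{\left(0,1 \right)}}\right) \left(-597\right) + 42238} = \sqrt{\left(1 \cdot \frac{1}{11} - \frac{1}{-5 - 1 - 0}\right) \left(-597\right) + 42238} = \sqrt{\left(1 \cdot \frac{1}{11} - \frac{1}{-5 - 1 + 0}\right) \left(-597\right) + 42238} = \sqrt{\left(\frac{1}{11} - \frac{1}{-6}\right) \left(-597\right) + 42238} = \sqrt{\left(\frac{1}{11} - - \frac{1}{6}\right) \left(-597\right) + 42238} = \sqrt{\left(\frac{1}{11} + \frac{1}{6}\right) \left(-597\right) + 42238} = \sqrt{\frac{17}{66} \left(-597\right) + 42238} = \sqrt{- \frac{3383}{22} + 42238} = \sqrt{\frac{925853}{22}} = \frac{\sqrt{20368766}}{22}$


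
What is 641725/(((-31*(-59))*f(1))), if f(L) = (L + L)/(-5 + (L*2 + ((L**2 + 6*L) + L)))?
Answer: 3208625/3658 ≈ 877.15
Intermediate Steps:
f(L) = 2*L/(-5 + L**2 + 9*L) (f(L) = (2*L)/(-5 + (2*L + (L**2 + 7*L))) = (2*L)/(-5 + (L**2 + 9*L)) = (2*L)/(-5 + L**2 + 9*L) = 2*L/(-5 + L**2 + 9*L))
641725/(((-31*(-59))*f(1))) = 641725/(((-31*(-59))*(2*1/(-5 + 1**2 + 9*1)))) = 641725/((1829*(2*1/(-5 + 1 + 9)))) = 641725/((1829*(2*1/5))) = 641725/((1829*(2*1*(1/5)))) = 641725/((1829*(2/5))) = 641725/(3658/5) = 641725*(5/3658) = 3208625/3658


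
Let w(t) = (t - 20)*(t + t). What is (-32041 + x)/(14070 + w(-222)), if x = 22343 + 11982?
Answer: 1142/60759 ≈ 0.018796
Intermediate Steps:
x = 34325
w(t) = 2*t*(-20 + t) (w(t) = (-20 + t)*(2*t) = 2*t*(-20 + t))
(-32041 + x)/(14070 + w(-222)) = (-32041 + 34325)/(14070 + 2*(-222)*(-20 - 222)) = 2284/(14070 + 2*(-222)*(-242)) = 2284/(14070 + 107448) = 2284/121518 = 2284*(1/121518) = 1142/60759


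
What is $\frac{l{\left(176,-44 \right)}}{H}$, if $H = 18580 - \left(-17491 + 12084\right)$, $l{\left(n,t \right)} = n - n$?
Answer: $0$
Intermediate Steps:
$l{\left(n,t \right)} = 0$
$H = 23987$ ($H = 18580 - -5407 = 18580 + 5407 = 23987$)
$\frac{l{\left(176,-44 \right)}}{H} = \frac{0}{23987} = 0 \cdot \frac{1}{23987} = 0$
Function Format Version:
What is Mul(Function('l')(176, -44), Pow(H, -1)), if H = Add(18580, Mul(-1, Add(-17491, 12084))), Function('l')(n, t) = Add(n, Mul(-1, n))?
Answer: 0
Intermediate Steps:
Function('l')(n, t) = 0
H = 23987 (H = Add(18580, Mul(-1, -5407)) = Add(18580, 5407) = 23987)
Mul(Function('l')(176, -44), Pow(H, -1)) = Mul(0, Pow(23987, -1)) = Mul(0, Rational(1, 23987)) = 0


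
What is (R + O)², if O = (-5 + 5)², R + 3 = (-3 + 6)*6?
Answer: 225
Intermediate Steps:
R = 15 (R = -3 + (-3 + 6)*6 = -3 + 3*6 = -3 + 18 = 15)
O = 0 (O = 0² = 0)
(R + O)² = (15 + 0)² = 15² = 225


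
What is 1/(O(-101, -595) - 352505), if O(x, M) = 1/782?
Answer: -782/275658909 ≈ -2.8368e-6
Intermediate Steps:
O(x, M) = 1/782
1/(O(-101, -595) - 352505) = 1/(1/782 - 352505) = 1/(-275658909/782) = -782/275658909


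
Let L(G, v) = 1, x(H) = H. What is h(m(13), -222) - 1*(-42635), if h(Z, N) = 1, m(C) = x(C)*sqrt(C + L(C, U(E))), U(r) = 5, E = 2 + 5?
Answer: 42636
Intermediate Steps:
E = 7
m(C) = C*sqrt(1 + C) (m(C) = C*sqrt(C + 1) = C*sqrt(1 + C))
h(m(13), -222) - 1*(-42635) = 1 - 1*(-42635) = 1 + 42635 = 42636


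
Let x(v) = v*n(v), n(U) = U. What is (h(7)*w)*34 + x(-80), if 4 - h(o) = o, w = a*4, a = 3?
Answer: 5176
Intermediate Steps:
w = 12 (w = 3*4 = 12)
h(o) = 4 - o
x(v) = v² (x(v) = v*v = v²)
(h(7)*w)*34 + x(-80) = ((4 - 1*7)*12)*34 + (-80)² = ((4 - 7)*12)*34 + 6400 = -3*12*34 + 6400 = -36*34 + 6400 = -1224 + 6400 = 5176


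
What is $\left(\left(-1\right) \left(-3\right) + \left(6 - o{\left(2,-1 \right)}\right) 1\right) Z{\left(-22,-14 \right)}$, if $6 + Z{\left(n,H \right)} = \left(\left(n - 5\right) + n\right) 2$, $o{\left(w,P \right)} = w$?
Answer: $-728$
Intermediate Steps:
$Z{\left(n,H \right)} = -16 + 4 n$ ($Z{\left(n,H \right)} = -6 + \left(\left(n - 5\right) + n\right) 2 = -6 + \left(\left(-5 + n\right) + n\right) 2 = -6 + \left(-5 + 2 n\right) 2 = -6 + \left(-10 + 4 n\right) = -16 + 4 n$)
$\left(\left(-1\right) \left(-3\right) + \left(6 - o{\left(2,-1 \right)}\right) 1\right) Z{\left(-22,-14 \right)} = \left(\left(-1\right) \left(-3\right) + \left(6 - 2\right) 1\right) \left(-16 + 4 \left(-22\right)\right) = \left(3 + \left(6 - 2\right) 1\right) \left(-16 - 88\right) = \left(3 + 4 \cdot 1\right) \left(-104\right) = \left(3 + 4\right) \left(-104\right) = 7 \left(-104\right) = -728$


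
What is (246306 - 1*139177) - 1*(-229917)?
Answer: 337046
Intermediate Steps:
(246306 - 1*139177) - 1*(-229917) = (246306 - 139177) + 229917 = 107129 + 229917 = 337046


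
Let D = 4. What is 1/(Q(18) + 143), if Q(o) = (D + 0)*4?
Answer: 1/159 ≈ 0.0062893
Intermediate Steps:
Q(o) = 16 (Q(o) = (4 + 0)*4 = 4*4 = 16)
1/(Q(18) + 143) = 1/(16 + 143) = 1/159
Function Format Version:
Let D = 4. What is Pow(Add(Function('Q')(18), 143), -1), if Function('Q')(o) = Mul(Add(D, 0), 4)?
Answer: Rational(1, 159) ≈ 0.0062893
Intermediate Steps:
Function('Q')(o) = 16 (Function('Q')(o) = Mul(Add(4, 0), 4) = Mul(4, 4) = 16)
Pow(Add(Function('Q')(18), 143), -1) = Pow(Add(16, 143), -1) = Pow(159, -1) = Rational(1, 159)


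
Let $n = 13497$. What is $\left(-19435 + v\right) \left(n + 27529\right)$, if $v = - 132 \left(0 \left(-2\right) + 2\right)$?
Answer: $-808171174$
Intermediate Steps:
$v = -264$ ($v = - 132 \left(0 + 2\right) = \left(-132\right) 2 = -264$)
$\left(-19435 + v\right) \left(n + 27529\right) = \left(-19435 - 264\right) \left(13497 + 27529\right) = \left(-19699\right) 41026 = -808171174$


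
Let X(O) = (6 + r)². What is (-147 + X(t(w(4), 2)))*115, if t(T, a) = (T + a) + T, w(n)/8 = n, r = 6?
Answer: -345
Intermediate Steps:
w(n) = 8*n
t(T, a) = a + 2*T
X(O) = 144 (X(O) = (6 + 6)² = 12² = 144)
(-147 + X(t(w(4), 2)))*115 = (-147 + 144)*115 = -3*115 = -345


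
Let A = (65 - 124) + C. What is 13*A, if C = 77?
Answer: 234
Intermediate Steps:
A = 18 (A = (65 - 124) + 77 = -59 + 77 = 18)
13*A = 13*18 = 234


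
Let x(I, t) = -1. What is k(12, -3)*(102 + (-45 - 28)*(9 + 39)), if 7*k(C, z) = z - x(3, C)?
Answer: 972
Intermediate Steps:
k(C, z) = ⅐ + z/7 (k(C, z) = (z - 1*(-1))/7 = (z + 1)/7 = (1 + z)/7 = ⅐ + z/7)
k(12, -3)*(102 + (-45 - 28)*(9 + 39)) = (⅐ + (⅐)*(-3))*(102 + (-45 - 28)*(9 + 39)) = (⅐ - 3/7)*(102 - 73*48) = -2*(102 - 3504)/7 = -2/7*(-3402) = 972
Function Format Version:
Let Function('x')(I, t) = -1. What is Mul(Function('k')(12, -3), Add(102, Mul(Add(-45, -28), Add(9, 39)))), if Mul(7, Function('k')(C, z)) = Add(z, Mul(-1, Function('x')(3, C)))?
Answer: 972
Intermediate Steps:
Function('k')(C, z) = Add(Rational(1, 7), Mul(Rational(1, 7), z)) (Function('k')(C, z) = Mul(Rational(1, 7), Add(z, Mul(-1, -1))) = Mul(Rational(1, 7), Add(z, 1)) = Mul(Rational(1, 7), Add(1, z)) = Add(Rational(1, 7), Mul(Rational(1, 7), z)))
Mul(Function('k')(12, -3), Add(102, Mul(Add(-45, -28), Add(9, 39)))) = Mul(Add(Rational(1, 7), Mul(Rational(1, 7), -3)), Add(102, Mul(Add(-45, -28), Add(9, 39)))) = Mul(Add(Rational(1, 7), Rational(-3, 7)), Add(102, Mul(-73, 48))) = Mul(Rational(-2, 7), Add(102, -3504)) = Mul(Rational(-2, 7), -3402) = 972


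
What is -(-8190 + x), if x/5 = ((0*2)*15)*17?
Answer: 8190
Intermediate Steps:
x = 0 (x = 5*(((0*2)*15)*17) = 5*((0*15)*17) = 5*(0*17) = 5*0 = 0)
-(-8190 + x) = -(-8190 + 0) = -1*(-8190) = 8190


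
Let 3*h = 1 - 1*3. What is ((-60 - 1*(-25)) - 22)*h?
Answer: 38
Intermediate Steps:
h = -⅔ (h = (1 - 1*3)/3 = (1 - 3)/3 = (⅓)*(-2) = -⅔ ≈ -0.66667)
((-60 - 1*(-25)) - 22)*h = ((-60 - 1*(-25)) - 22)*(-⅔) = ((-60 + 25) - 22)*(-⅔) = (-35 - 22)*(-⅔) = -57*(-⅔) = 38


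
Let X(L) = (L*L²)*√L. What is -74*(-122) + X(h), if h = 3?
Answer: 9028 + 27*√3 ≈ 9074.8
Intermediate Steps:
X(L) = L^(7/2) (X(L) = L³*√L = L^(7/2))
-74*(-122) + X(h) = -74*(-122) + 3^(7/2) = 9028 + 27*√3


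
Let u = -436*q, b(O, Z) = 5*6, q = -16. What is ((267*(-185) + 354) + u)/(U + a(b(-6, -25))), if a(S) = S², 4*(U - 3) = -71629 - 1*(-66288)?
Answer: 168260/1729 ≈ 97.316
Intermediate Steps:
U = -5329/4 (U = 3 + (-71629 - 1*(-66288))/4 = 3 + (-71629 + 66288)/4 = 3 + (¼)*(-5341) = 3 - 5341/4 = -5329/4 ≈ -1332.3)
b(O, Z) = 30
u = 6976 (u = -436*(-16) = 6976)
((267*(-185) + 354) + u)/(U + a(b(-6, -25))) = ((267*(-185) + 354) + 6976)/(-5329/4 + 30²) = ((-49395 + 354) + 6976)/(-5329/4 + 900) = (-49041 + 6976)/(-1729/4) = -42065*(-4/1729) = 168260/1729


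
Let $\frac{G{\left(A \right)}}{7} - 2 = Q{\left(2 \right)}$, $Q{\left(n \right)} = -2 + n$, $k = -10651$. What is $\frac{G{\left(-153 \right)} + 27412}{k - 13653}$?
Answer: $- \frac{1959}{1736} \approx -1.1285$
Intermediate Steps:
$G{\left(A \right)} = 14$ ($G{\left(A \right)} = 14 + 7 \left(-2 + 2\right) = 14 + 7 \cdot 0 = 14 + 0 = 14$)
$\frac{G{\left(-153 \right)} + 27412}{k - 13653} = \frac{14 + 27412}{-10651 - 13653} = \frac{27426}{-24304} = 27426 \left(- \frac{1}{24304}\right) = - \frac{1959}{1736}$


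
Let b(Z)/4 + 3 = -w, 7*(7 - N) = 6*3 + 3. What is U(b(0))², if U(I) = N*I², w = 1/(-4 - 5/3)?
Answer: 21743271936/83521 ≈ 2.6033e+5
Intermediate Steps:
N = 4 (N = 7 - (6*3 + 3)/7 = 7 - (18 + 3)/7 = 7 - ⅐*21 = 7 - 3 = 4)
w = -3/17 (w = 1/(-4 - 5*⅓) = 1/(-4 - 5/3) = 1/(-17/3) = -3/17 ≈ -0.17647)
b(Z) = -192/17 (b(Z) = -12 + 4*(-1*(-3/17)) = -12 + 4*(3/17) = -12 + 12/17 = -192/17)
U(I) = 4*I²
U(b(0))² = (4*(-192/17)²)² = (4*(36864/289))² = (147456/289)² = 21743271936/83521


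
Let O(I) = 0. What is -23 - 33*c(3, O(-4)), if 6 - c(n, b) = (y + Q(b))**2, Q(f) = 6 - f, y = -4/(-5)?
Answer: 32623/25 ≈ 1304.9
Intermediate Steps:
y = 4/5 (y = -4*(-1/5) = 4/5 ≈ 0.80000)
c(n, b) = 6 - (34/5 - b)**2 (c(n, b) = 6 - (4/5 + (6 - b))**2 = 6 - (34/5 - b)**2)
-23 - 33*c(3, O(-4)) = -23 - 33*(6 - (-34 + 5*0)**2/25) = -23 - 33*(6 - (-34 + 0)**2/25) = -23 - 33*(6 - 1/25*(-34)**2) = -23 - 33*(6 - 1/25*1156) = -23 - 33*(6 - 1156/25) = -23 - 33*(-1006/25) = -23 + 33198/25 = 32623/25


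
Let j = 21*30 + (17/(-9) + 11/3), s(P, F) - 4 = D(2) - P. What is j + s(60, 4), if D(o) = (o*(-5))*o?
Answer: 5002/9 ≈ 555.78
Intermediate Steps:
D(o) = -5*o² (D(o) = (-5*o)*o = -5*o²)
s(P, F) = -16 - P (s(P, F) = 4 + (-5*2² - P) = 4 + (-5*4 - P) = 4 + (-20 - P) = -16 - P)
j = 5686/9 (j = 630 + (17*(-⅑) + 11*(⅓)) = 630 + (-17/9 + 11/3) = 630 + 16/9 = 5686/9 ≈ 631.78)
j + s(60, 4) = 5686/9 + (-16 - 1*60) = 5686/9 + (-16 - 60) = 5686/9 - 76 = 5002/9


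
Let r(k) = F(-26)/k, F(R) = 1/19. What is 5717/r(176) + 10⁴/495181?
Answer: 9466696064288/495181 ≈ 1.9118e+7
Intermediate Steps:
F(R) = 1/19
r(k) = 1/(19*k)
5717/r(176) + 10⁴/495181 = 5717/(((1/19)/176)) + 10⁴/495181 = 5717/(((1/19)*(1/176))) + 10000*(1/495181) = 5717/(1/3344) + 10000/495181 = 5717*3344 + 10000/495181 = 19117648 + 10000/495181 = 9466696064288/495181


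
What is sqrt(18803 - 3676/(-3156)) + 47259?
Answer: 47259 + sqrt(11705987454)/789 ≈ 47396.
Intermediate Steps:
sqrt(18803 - 3676/(-3156)) + 47259 = sqrt(18803 - 3676*(-1/3156)) + 47259 = sqrt(18803 + 919/789) + 47259 = sqrt(14836486/789) + 47259 = sqrt(11705987454)/789 + 47259 = 47259 + sqrt(11705987454)/789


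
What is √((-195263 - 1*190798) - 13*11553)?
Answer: 25*I*√858 ≈ 732.29*I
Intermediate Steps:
√((-195263 - 1*190798) - 13*11553) = √((-195263 - 190798) - 150189) = √(-386061 - 150189) = √(-536250) = 25*I*√858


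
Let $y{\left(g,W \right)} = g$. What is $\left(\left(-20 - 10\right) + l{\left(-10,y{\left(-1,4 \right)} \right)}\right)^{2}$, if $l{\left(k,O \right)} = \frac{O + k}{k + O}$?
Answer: $841$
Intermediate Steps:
$l{\left(k,O \right)} = 1$ ($l{\left(k,O \right)} = \frac{O + k}{O + k} = 1$)
$\left(\left(-20 - 10\right) + l{\left(-10,y{\left(-1,4 \right)} \right)}\right)^{2} = \left(\left(-20 - 10\right) + 1\right)^{2} = \left(-30 + 1\right)^{2} = \left(-29\right)^{2} = 841$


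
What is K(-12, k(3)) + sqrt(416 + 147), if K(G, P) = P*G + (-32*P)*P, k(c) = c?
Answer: -324 + sqrt(563) ≈ -300.27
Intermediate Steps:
K(G, P) = -32*P**2 + G*P (K(G, P) = G*P - 32*P**2 = -32*P**2 + G*P)
K(-12, k(3)) + sqrt(416 + 147) = 3*(-12 - 32*3) + sqrt(416 + 147) = 3*(-12 - 96) + sqrt(563) = 3*(-108) + sqrt(563) = -324 + sqrt(563)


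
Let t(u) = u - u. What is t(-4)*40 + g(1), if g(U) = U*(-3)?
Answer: -3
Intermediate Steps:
g(U) = -3*U
t(u) = 0
t(-4)*40 + g(1) = 0*40 - 3*1 = 0 - 3 = -3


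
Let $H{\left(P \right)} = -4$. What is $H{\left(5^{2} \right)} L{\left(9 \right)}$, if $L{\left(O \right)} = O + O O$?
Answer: $-360$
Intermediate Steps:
$L{\left(O \right)} = O + O^{2}$
$H{\left(5^{2} \right)} L{\left(9 \right)} = - 4 \cdot 9 \left(1 + 9\right) = - 4 \cdot 9 \cdot 10 = \left(-4\right) 90 = -360$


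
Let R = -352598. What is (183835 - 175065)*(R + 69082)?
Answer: -2486435320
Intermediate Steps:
(183835 - 175065)*(R + 69082) = (183835 - 175065)*(-352598 + 69082) = 8770*(-283516) = -2486435320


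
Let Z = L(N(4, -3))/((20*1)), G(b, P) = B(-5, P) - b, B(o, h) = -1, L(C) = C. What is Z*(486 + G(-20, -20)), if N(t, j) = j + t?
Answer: 101/4 ≈ 25.250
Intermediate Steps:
G(b, P) = -1 - b
Z = 1/20 (Z = (-3 + 4)/((20*1)) = 1/20 ≈ 0.050000)
Z*(486 + G(-20, -20)) = (486 + (-1 - 1*(-20)))/20 = (486 + (-1 + 20))/20 = (486 + 19)/20 = (1/20)*505 = 101/4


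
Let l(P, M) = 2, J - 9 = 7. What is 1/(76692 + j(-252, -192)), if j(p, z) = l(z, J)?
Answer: 1/76694 ≈ 1.3039e-5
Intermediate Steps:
J = 16 (J = 9 + 7 = 16)
j(p, z) = 2
1/(76692 + j(-252, -192)) = 1/(76692 + 2) = 1/76694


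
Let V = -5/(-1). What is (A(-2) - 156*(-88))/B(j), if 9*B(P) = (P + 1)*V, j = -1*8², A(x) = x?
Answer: -13726/35 ≈ -392.17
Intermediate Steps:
V = 5 (V = -5*(-1) = 5)
j = -64 (j = -1*64 = -64)
B(P) = 5/9 + 5*P/9 (B(P) = ((P + 1)*5)/9 = ((1 + P)*5)/9 = (5 + 5*P)/9 = 5/9 + 5*P/9)
(A(-2) - 156*(-88))/B(j) = (-2 - 156*(-88))/(5/9 + (5/9)*(-64)) = (-2 + 13728)/(5/9 - 320/9) = 13726/(-35) = 13726*(-1/35) = -13726/35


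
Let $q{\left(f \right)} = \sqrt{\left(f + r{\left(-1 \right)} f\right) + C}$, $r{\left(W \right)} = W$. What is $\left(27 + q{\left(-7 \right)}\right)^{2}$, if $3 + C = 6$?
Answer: $\left(27 + \sqrt{3}\right)^{2} \approx 825.53$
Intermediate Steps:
$C = 3$ ($C = -3 + 6 = 3$)
$q{\left(f \right)} = \sqrt{3}$ ($q{\left(f \right)} = \sqrt{\left(f - f\right) + 3} = \sqrt{0 + 3} = \sqrt{3}$)
$\left(27 + q{\left(-7 \right)}\right)^{2} = \left(27 + \sqrt{3}\right)^{2}$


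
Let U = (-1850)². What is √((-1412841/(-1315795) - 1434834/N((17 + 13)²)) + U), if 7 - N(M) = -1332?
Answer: √62843231465880368592505/135526885 ≈ 1849.7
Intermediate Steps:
U = 3422500
N(M) = 1339 (N(M) = 7 - 1*(-1332) = 7 + 1332 = 1339)
√((-1412841/(-1315795) - 1434834/N((17 + 13)²)) + U) = √((-1412841/(-1315795) - 1434834/1339) + 3422500) = √((-1412841*(-1/1315795) - 1434834*1/1339) + 3422500) = √((1412841/1315795 - 1434834/1339) + 3422500) = √(-145081200687/135526885 + 3422500) = √(463695682711813/135526885) = √62843231465880368592505/135526885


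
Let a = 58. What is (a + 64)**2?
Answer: 14884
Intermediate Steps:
(a + 64)**2 = (58 + 64)**2 = 122**2 = 14884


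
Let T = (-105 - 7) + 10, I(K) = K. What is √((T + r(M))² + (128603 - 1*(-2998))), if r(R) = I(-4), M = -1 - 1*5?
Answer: √142837 ≈ 377.94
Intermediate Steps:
T = -102 (T = -112 + 10 = -102)
M = -6 (M = -1 - 5 = -6)
r(R) = -4
√((T + r(M))² + (128603 - 1*(-2998))) = √((-102 - 4)² + (128603 - 1*(-2998))) = √((-106)² + (128603 + 2998)) = √(11236 + 131601) = √142837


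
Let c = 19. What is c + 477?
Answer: 496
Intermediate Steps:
c + 477 = 19 + 477 = 496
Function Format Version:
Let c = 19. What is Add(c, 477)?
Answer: 496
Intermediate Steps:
Add(c, 477) = Add(19, 477) = 496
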